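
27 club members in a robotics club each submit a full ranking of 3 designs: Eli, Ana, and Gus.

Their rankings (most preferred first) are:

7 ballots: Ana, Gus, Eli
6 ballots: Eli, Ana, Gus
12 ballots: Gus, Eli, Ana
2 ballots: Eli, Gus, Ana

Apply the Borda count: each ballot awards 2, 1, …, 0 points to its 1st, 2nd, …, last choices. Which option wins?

Gus

Borda scores:
  Eli: 7·0 + 6·2 + 12·1 + 2·2 = 28
  Ana: 7·2 + 6·1 + 12·0 + 2·0 = 20
  Gus: 7·1 + 6·0 + 12·2 + 2·1 = 33
Gus has the highest total.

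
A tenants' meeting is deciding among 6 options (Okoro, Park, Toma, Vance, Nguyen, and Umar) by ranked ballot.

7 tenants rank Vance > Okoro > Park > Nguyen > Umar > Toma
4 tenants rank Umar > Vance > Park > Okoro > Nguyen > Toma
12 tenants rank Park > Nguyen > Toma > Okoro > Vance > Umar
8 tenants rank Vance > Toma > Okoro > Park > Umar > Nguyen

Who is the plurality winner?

Vance

First-place vote totals:
  Okoro: 0
  Park: 12
  Toma: 0
  Vance: 15
  Nguyen: 0
  Umar: 4
Vance has the most first-place votes.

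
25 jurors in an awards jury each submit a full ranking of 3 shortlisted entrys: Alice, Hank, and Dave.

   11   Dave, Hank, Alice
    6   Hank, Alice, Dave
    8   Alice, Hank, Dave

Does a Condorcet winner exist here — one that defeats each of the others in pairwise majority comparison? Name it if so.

Hank

Head-to-head results (25 voters total):
Alice vs Hank: Hank wins 17–8.
Alice vs Dave: Alice wins 14–11.
Hank vs Dave: Hank wins 14–11.
Hank beats each rival — Alice (17–8), Dave (14–11) — so Hank is the Condorcet winner.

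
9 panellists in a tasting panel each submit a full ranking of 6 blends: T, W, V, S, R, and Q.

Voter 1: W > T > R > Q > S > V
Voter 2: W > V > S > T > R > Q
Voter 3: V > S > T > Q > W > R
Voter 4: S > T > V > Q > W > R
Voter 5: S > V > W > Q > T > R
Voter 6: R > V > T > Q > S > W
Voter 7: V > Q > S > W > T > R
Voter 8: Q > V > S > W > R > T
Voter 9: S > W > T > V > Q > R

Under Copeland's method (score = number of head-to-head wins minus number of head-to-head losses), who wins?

Pairwise results:
  T vs W: W wins 6–3.
  T vs V: V wins 6–3.
  T vs S: S wins 7–2.
  T vs R: T wins 7–2.
  T vs Q: T wins 6–3.
  W vs V: V wins 6–3.
  W vs S: S wins 7–2.
  W vs R: W wins 8–1.
  W vs Q: Q wins 5–4.
  V vs S: V wins 5–4.
  V vs R: V wins 7–2.
  V vs Q: V wins 7–2.
  S vs R: S wins 7–2.
  S vs Q: S wins 5–4.
  R vs Q: Q wins 6–3.
Copeland scores (wins − losses):
  T: 2 − 3 = -1
  W: 2 − 3 = -1
  V: 5 − 0 = 5
  S: 4 − 1 = 3
  R: 0 − 5 = -5
  Q: 2 − 3 = -1
V has the best Copeland score.

V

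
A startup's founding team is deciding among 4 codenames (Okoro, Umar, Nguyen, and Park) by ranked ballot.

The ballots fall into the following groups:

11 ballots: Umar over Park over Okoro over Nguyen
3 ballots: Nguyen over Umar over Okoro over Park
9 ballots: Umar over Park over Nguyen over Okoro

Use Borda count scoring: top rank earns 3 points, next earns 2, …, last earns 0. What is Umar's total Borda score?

Borda scores:
  Okoro: 11·1 + 3·1 + 9·0 = 14
  Umar: 11·3 + 3·2 + 9·3 = 66
  Nguyen: 11·0 + 3·3 + 9·1 = 18
  Park: 11·2 + 3·0 + 9·2 = 40

66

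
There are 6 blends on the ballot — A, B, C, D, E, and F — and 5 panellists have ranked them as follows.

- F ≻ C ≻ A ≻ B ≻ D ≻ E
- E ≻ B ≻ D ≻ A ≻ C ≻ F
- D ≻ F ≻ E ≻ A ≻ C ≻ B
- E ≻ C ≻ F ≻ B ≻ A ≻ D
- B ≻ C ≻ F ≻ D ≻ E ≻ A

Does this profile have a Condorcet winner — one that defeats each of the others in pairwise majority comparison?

Head-to-head results (5 voters total):
A vs B: B wins 3–2.
A vs C: C wins 3–2.
A vs D: D wins 3–2.
A vs E: E wins 4–1.
A vs F: F wins 4–1.
B vs C: C wins 3–2.
B vs D: B wins 4–1.
B vs E: E wins 3–2.
B vs F: F wins 3–2.
C vs D: C wins 3–2.
C vs E: E wins 3–2.
C vs F: C wins 3–2.
D vs E: D wins 3–2.
D vs F: F wins 3–2.
E vs F: F wins 3–2.
No candidate beats all others: B beats D beats E beats B, a majority cycle.

No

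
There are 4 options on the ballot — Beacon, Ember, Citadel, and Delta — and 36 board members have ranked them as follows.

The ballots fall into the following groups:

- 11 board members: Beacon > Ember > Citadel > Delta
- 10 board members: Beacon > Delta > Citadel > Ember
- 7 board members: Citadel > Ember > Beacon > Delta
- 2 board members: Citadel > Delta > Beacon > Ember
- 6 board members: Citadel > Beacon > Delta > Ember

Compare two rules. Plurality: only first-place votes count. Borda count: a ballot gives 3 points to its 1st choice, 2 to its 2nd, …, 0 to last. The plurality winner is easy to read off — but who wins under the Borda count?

Beacon

Plurality first-place counts: Beacon 21, Ember 0, Citadel 15, Delta 0 → Beacon.
Borda totals: Beacon 84, Ember 36, Citadel 66, Delta 30 → Beacon.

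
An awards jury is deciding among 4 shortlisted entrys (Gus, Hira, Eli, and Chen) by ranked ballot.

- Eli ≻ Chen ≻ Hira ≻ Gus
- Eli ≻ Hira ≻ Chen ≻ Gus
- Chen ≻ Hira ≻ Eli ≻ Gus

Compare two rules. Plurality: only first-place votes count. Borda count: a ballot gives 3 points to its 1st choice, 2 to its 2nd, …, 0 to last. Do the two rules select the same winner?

Yes

Plurality first-place counts: Gus 0, Hira 0, Eli 2, Chen 1 → Eli.
Borda totals: Gus 0, Hira 5, Eli 7, Chen 6 → Eli.
The two rules agree on Eli.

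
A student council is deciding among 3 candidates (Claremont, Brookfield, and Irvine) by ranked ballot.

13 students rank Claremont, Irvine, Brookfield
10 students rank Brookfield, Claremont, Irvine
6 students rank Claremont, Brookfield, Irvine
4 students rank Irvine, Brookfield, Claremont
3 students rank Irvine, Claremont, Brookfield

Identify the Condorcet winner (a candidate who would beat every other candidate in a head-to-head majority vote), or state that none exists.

Head-to-head results (36 voters total):
Claremont vs Brookfield: Claremont wins 22–14.
Claremont vs Irvine: Claremont wins 29–7.
Brookfield vs Irvine: Irvine wins 20–16.
Claremont beats each rival — Brookfield (22–14), Irvine (29–7) — so Claremont is the Condorcet winner.

Claremont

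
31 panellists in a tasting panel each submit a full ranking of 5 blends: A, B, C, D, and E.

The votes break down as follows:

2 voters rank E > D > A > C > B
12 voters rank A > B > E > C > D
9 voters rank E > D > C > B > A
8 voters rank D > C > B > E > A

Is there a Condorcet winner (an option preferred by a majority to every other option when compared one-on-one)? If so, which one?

Head-to-head results (31 voters total):
A vs B: B wins 17–14.
A vs C: C wins 17–14.
A vs D: D wins 19–12.
A vs E: E wins 19–12.
B vs C: C wins 19–12.
B vs D: D wins 19–12.
B vs E: B wins 20–11.
C vs D: D wins 19–12.
C vs E: E wins 23–8.
D vs E: E wins 23–8.
No candidate beats all others: B beats E beats C beats B, a majority cycle.

There is no Condorcet winner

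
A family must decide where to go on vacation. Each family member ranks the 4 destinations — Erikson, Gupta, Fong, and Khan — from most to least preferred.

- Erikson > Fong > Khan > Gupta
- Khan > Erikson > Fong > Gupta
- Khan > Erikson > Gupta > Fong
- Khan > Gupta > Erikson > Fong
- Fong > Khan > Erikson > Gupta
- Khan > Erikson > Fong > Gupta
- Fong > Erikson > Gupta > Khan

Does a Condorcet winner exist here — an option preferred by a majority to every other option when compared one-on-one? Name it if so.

Head-to-head results (7 voters total):
Erikson vs Gupta: Erikson wins 6–1.
Erikson vs Fong: Erikson wins 5–2.
Erikson vs Khan: Khan wins 5–2.
Gupta vs Fong: Fong wins 5–2.
Gupta vs Khan: Khan wins 6–1.
Fong vs Khan: Khan wins 4–3.
Khan beats each rival — Erikson (5–2), Gupta (6–1), Fong (4–3) — so Khan is the Condorcet winner.

Khan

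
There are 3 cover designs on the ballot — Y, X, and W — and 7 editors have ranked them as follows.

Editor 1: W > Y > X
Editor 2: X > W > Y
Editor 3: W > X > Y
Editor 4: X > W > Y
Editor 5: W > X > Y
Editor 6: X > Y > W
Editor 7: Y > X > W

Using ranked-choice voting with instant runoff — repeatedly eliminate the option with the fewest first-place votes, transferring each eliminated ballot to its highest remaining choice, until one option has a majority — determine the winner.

X

Round 1: X 3, W 3, Y 1. Y has the fewest and is eliminated.
Round 2: X 4, W 3. X has a majority.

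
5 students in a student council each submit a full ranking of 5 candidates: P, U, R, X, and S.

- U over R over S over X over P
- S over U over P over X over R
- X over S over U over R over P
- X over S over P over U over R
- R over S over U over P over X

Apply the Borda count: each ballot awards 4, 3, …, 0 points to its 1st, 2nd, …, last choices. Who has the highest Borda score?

S

Borda scores:
  P: 0 + 2 + 0 + 2 + 1 = 5
  U: 4 + 3 + 2 + 1 + 2 = 12
  R: 3 + 0 + 1 + 0 + 4 = 8
  X: 1 + 1 + 4 + 4 + 0 = 10
  S: 2 + 4 + 3 + 3 + 3 = 15
S has the highest total.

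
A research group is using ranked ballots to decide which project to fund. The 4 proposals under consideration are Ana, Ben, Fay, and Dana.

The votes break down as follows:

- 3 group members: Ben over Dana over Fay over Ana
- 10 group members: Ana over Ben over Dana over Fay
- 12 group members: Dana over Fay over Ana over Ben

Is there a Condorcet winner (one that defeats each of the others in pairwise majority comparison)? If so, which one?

There is no Condorcet winner

Head-to-head results (25 voters total):
Ana vs Ben: Ana wins 22–3.
Ana vs Fay: Fay wins 15–10.
Ana vs Dana: Dana wins 15–10.
Ben vs Fay: Ben wins 13–12.
Ben vs Dana: Ben wins 13–12.
Fay vs Dana: Dana wins 25–0.
No candidate beats all others: Ana beats Ben beats Fay beats Ana, a majority cycle.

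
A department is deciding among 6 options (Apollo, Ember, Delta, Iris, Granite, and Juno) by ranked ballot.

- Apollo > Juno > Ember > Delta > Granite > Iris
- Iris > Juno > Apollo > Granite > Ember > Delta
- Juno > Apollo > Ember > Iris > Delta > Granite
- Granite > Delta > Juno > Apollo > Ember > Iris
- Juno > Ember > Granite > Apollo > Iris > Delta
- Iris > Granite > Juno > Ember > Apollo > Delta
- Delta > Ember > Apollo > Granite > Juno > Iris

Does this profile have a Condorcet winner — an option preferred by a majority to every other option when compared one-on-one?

Head-to-head results (7 voters total):
Apollo vs Ember: Apollo wins 4–3.
Apollo vs Delta: Apollo wins 5–2.
Apollo vs Iris: Apollo wins 5–2.
Apollo vs Granite: Apollo wins 4–3.
Apollo vs Juno: Juno wins 5–2.
Ember vs Delta: Ember wins 5–2.
Ember vs Iris: Ember wins 5–2.
Ember vs Granite: Ember wins 4–3.
Ember vs Juno: Juno wins 6–1.
Delta vs Iris: Iris wins 4–3.
Delta vs Granite: Granite wins 4–3.
Delta vs Juno: Juno wins 5–2.
Iris vs Granite: Granite wins 4–3.
Iris vs Juno: Juno wins 5–2.
Granite vs Juno: Juno wins 4–3.
Juno beats each rival — Apollo (5–2), Ember (6–1), Delta (5–2), Iris (5–2), Granite (4–3) — so Juno is the Condorcet winner.

Yes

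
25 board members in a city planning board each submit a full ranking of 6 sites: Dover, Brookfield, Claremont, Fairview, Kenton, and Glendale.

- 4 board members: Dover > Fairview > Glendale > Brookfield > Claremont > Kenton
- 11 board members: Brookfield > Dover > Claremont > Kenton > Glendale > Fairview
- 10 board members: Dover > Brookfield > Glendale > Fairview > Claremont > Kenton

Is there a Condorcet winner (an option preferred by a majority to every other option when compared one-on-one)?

Head-to-head results (25 voters total):
Dover vs Brookfield: Dover wins 14–11.
Dover vs Claremont: Dover wins 25–0.
Dover vs Fairview: Dover wins 25–0.
Dover vs Kenton: Dover wins 25–0.
Dover vs Glendale: Dover wins 25–0.
Brookfield vs Claremont: Brookfield wins 25–0.
Brookfield vs Fairview: Brookfield wins 21–4.
Brookfield vs Kenton: Brookfield wins 25–0.
Brookfield vs Glendale: Brookfield wins 21–4.
Claremont vs Fairview: Fairview wins 14–11.
Claremont vs Kenton: Claremont wins 25–0.
Claremont vs Glendale: Glendale wins 14–11.
Fairview vs Kenton: Fairview wins 14–11.
Fairview vs Glendale: Glendale wins 21–4.
Kenton vs Glendale: Glendale wins 14–11.
Dover beats each rival — Brookfield (14–11), Claremont (25–0), Fairview (25–0), Kenton (25–0), Glendale (25–0) — so Dover is the Condorcet winner.

Yes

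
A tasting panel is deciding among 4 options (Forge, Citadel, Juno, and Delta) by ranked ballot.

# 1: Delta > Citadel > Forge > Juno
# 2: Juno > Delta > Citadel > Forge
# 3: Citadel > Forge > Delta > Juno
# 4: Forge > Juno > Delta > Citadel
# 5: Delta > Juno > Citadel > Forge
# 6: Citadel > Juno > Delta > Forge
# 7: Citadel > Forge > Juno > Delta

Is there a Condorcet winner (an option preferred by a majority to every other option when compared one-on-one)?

No

Head-to-head results (7 voters total):
Forge vs Citadel: Citadel wins 6–1.
Forge vs Juno: Forge wins 4–3.
Forge vs Delta: Delta wins 4–3.
Citadel vs Juno: Citadel wins 4–3.
Citadel vs Delta: Delta wins 4–3.
Juno vs Delta: Juno wins 4–3.
No candidate beats all others: Forge beats Juno beats Delta beats Forge, a majority cycle.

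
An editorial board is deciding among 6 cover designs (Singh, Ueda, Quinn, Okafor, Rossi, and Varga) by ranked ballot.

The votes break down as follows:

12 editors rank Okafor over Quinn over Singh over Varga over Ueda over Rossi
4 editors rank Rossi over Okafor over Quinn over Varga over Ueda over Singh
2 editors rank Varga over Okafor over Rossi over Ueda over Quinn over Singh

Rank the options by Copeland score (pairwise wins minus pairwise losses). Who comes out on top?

Pairwise results:
  Singh vs Ueda: Singh wins 12–6.
  Singh vs Quinn: Quinn wins 18–0.
  Singh vs Okafor: Okafor wins 18–0.
  Singh vs Rossi: Singh wins 12–6.
  Singh vs Varga: Singh wins 12–6.
  Ueda vs Quinn: Quinn wins 16–2.
  Ueda vs Okafor: Okafor wins 18–0.
  Ueda vs Rossi: Ueda wins 12–6.
  Ueda vs Varga: Varga wins 18–0.
  Quinn vs Okafor: Okafor wins 18–0.
  Quinn vs Rossi: Quinn wins 12–6.
  Quinn vs Varga: Quinn wins 16–2.
  Okafor vs Rossi: Okafor wins 14–4.
  Okafor vs Varga: Okafor wins 16–2.
  Rossi vs Varga: Varga wins 14–4.
Copeland scores (wins − losses):
  Singh: 3 − 2 = 1
  Ueda: 1 − 4 = -3
  Quinn: 4 − 1 = 3
  Okafor: 5 − 0 = 5
  Rossi: 0 − 5 = -5
  Varga: 2 − 3 = -1
Okafor has the best Copeland score.

Okafor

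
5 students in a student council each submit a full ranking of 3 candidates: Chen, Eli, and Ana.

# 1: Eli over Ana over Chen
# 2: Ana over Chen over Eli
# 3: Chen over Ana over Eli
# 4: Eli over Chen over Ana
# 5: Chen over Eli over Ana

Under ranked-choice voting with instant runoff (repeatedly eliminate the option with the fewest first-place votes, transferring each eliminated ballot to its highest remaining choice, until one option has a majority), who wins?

Chen

Round 1: Chen 2, Eli 2, Ana 1. Ana has the fewest and is eliminated.
Round 2: Chen 3, Eli 2. Chen has a majority.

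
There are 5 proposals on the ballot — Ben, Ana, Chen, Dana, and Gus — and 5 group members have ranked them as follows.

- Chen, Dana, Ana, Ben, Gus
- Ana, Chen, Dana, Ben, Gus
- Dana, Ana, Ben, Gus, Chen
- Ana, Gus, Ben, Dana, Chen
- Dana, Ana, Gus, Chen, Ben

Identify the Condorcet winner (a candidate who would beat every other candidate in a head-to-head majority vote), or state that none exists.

Head-to-head results (5 voters total):
Ben vs Ana: Ana wins 5–0.
Ben vs Chen: Chen wins 3–2.
Ben vs Dana: Dana wins 4–1.
Ben vs Gus: Ben wins 3–2.
Ana vs Chen: Ana wins 4–1.
Ana vs Dana: Dana wins 3–2.
Ana vs Gus: Ana wins 5–0.
Chen vs Dana: Dana wins 3–2.
Chen vs Gus: Gus wins 3–2.
Dana vs Gus: Dana wins 4–1.
Dana beats each rival — Ben (4–1), Ana (3–2), Chen (3–2), Gus (4–1) — so Dana is the Condorcet winner.

Dana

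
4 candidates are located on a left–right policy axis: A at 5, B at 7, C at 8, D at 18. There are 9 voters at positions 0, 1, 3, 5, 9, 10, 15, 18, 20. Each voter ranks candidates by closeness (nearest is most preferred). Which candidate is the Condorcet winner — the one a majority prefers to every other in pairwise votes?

C

With single-peaked preferences on a line, the Condorcet winner is the candidate closest to the median voter.
The median voter (position 9) is closest to C at 8.
Check: C vs B — voters closer to C: 5 of 9.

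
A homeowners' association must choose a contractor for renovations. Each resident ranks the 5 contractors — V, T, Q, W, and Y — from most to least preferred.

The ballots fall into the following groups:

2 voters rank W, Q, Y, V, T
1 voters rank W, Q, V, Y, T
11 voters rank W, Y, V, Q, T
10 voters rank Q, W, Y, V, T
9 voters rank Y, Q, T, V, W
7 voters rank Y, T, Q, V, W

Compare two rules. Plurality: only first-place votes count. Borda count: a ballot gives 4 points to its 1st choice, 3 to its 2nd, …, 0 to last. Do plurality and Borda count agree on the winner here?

Yes

Plurality first-place counts: V 0, T 0, Q 10, W 14, Y 16 → Y.
Borda totals: V 52, T 39, Q 101, W 86, Y 122 → Y.
The two rules agree on Y.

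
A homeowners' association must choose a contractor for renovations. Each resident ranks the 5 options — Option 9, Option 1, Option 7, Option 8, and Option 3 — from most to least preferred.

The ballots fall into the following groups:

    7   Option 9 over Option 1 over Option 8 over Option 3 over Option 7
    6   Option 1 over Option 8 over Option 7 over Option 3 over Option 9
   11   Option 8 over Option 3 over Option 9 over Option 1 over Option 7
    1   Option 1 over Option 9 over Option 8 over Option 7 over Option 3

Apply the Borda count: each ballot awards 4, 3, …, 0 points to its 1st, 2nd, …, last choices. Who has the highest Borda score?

Borda scores:
  Option 9: 7·4 + 6·0 + 11·2 + 3 = 53
  Option 1: 7·3 + 6·4 + 11·1 + 4 = 60
  Option 7: 7·0 + 6·2 + 11·0 + 1 = 13
  Option 8: 7·2 + 6·3 + 11·4 + 2 = 78
  Option 3: 7·1 + 6·1 + 11·3 + 0 = 46
Option 8 has the highest total.

Option 8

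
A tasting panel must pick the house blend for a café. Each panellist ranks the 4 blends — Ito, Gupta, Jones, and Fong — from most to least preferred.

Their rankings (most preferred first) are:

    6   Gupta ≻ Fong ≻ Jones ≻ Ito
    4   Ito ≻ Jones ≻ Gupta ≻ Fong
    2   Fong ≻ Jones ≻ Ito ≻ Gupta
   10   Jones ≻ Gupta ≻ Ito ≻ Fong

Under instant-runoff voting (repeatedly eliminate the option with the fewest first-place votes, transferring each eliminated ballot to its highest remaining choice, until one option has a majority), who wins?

Jones

Round 1: Jones 10, Gupta 6, Ito 4, Fong 2. Fong has the fewest and is eliminated.
Round 2: Jones 12, Gupta 6, Ito 4. Jones has a majority.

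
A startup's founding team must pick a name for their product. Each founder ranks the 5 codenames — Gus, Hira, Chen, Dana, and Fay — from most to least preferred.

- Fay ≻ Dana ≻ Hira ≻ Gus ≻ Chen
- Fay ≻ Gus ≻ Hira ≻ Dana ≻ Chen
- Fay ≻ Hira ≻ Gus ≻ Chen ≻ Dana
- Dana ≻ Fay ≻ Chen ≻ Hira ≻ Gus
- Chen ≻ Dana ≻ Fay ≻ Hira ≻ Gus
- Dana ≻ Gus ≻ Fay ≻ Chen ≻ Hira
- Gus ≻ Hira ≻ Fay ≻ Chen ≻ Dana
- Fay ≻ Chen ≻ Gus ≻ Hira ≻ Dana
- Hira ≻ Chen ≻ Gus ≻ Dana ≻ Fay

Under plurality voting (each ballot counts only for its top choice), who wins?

Fay

First-place vote totals:
  Gus: 1
  Hira: 1
  Chen: 1
  Dana: 2
  Fay: 4
Fay has the most first-place votes.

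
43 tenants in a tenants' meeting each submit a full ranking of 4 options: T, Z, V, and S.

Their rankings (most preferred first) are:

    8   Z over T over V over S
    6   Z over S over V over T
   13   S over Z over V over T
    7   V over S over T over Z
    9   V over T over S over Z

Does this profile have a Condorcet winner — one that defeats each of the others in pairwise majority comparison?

Head-to-head results (43 voters total):
T vs Z: Z wins 27–16.
T vs V: V wins 35–8.
T vs S: S wins 26–17.
Z vs V: Z wins 27–16.
Z vs S: S wins 29–14.
V vs S: V wins 24–19.
No candidate beats all others: Z beats V beats S beats Z, a majority cycle.

No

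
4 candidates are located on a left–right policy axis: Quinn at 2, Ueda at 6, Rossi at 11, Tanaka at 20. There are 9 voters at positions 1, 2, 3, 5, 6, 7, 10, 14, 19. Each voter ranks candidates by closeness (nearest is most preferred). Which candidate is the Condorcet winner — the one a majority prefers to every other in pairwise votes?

Ueda

With single-peaked preferences on a line, the Condorcet winner is the candidate closest to the median voter.
The median voter (position 6) is closest to Ueda at 6.
Check: Ueda vs Tanaka — voters closer to Ueda: 7 of 9.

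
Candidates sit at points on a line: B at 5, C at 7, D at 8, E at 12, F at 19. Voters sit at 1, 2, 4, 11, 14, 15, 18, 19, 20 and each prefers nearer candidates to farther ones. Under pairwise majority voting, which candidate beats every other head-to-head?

With single-peaked preferences on a line, the Condorcet winner is the candidate closest to the median voter.
The median voter (position 14) is closest to E at 12.
Check: E vs B — voters closer to E: 6 of 9.

E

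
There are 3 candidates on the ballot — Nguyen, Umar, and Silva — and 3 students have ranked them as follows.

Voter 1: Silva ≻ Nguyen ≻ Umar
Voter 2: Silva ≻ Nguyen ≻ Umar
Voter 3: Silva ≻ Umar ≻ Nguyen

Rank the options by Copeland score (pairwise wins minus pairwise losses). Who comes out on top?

Pairwise results:
  Nguyen vs Umar: Nguyen wins 2–1.
  Nguyen vs Silva: Silva wins 3–0.
  Umar vs Silva: Silva wins 3–0.
Copeland scores (wins − losses):
  Nguyen: 1 − 1 = 0
  Umar: 0 − 2 = -2
  Silva: 2 − 0 = 2
Silva has the best Copeland score.

Silva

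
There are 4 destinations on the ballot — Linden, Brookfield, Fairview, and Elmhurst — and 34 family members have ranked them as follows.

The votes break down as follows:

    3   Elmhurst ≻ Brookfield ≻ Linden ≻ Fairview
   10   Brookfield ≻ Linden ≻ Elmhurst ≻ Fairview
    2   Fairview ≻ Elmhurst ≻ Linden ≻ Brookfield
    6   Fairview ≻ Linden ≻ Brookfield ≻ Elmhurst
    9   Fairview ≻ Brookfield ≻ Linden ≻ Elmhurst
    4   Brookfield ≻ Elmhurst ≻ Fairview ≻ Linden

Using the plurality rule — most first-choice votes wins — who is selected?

Fairview

First-place vote totals:
  Linden: 0
  Brookfield: 14
  Fairview: 17
  Elmhurst: 3
Fairview has the most first-place votes.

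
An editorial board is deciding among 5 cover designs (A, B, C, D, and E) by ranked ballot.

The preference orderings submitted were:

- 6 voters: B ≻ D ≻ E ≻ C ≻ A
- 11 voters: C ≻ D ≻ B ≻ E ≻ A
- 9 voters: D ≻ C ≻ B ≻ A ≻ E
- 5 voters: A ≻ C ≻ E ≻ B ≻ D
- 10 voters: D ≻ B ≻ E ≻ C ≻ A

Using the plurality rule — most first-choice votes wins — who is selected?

First-place vote totals:
  A: 5
  B: 6
  C: 11
  D: 19
  E: 0
D has the most first-place votes.

D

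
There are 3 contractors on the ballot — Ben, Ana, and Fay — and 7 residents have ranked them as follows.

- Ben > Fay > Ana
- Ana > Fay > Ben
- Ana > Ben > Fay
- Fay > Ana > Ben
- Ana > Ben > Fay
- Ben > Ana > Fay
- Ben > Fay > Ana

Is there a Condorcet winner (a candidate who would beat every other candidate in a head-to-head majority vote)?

Head-to-head results (7 voters total):
Ben vs Ana: Ana wins 4–3.
Ben vs Fay: Ben wins 5–2.
Ana vs Fay: Ana wins 4–3.
Ana beats each rival — Ben (4–3), Fay (4–3) — so Ana is the Condorcet winner.

Yes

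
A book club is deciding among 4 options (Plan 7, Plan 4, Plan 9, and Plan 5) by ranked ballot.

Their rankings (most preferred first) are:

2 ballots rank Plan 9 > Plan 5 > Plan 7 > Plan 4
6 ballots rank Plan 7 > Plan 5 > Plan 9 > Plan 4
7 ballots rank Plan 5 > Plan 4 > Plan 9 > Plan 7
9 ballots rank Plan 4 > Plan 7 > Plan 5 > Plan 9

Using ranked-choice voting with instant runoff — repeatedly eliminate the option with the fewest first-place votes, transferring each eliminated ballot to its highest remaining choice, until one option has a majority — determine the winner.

Plan 5

Round 1: Plan 4 9, Plan 5 7, Plan 7 6, Plan 9 2. Plan 9 has the fewest and is eliminated.
Round 2: Plan 4 9, Plan 5 9, Plan 7 6. Plan 7 has the fewest and is eliminated.
Round 3: Plan 5 15, Plan 4 9. Plan 5 has a majority.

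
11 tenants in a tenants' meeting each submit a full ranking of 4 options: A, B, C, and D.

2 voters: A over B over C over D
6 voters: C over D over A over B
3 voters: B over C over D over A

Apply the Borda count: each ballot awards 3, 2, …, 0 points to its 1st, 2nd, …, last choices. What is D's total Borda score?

15

Borda scores:
  A: 2·3 + 6·1 + 3·0 = 12
  B: 2·2 + 6·0 + 3·3 = 13
  C: 2·1 + 6·3 + 3·2 = 26
  D: 2·0 + 6·2 + 3·1 = 15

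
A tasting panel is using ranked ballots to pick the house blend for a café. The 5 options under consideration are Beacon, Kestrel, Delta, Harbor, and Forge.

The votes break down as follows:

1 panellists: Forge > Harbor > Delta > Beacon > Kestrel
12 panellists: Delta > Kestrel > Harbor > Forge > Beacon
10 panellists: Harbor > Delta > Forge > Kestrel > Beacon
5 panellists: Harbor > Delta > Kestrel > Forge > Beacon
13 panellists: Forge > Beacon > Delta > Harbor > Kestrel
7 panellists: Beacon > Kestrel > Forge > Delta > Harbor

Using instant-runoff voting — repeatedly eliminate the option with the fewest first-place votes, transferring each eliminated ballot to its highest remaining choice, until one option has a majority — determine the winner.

Harbor

Round 1: Harbor 15, Forge 14, Delta 12, Beacon 7, Kestrel 0. Kestrel has the fewest and is eliminated.
Round 2: Harbor 15, Forge 14, Delta 12, Beacon 7. Beacon has the fewest and is eliminated.
Round 3: Forge 21, Harbor 15, Delta 12. Delta has the fewest and is eliminated.
Round 4: Harbor 27, Forge 21. Harbor has a majority.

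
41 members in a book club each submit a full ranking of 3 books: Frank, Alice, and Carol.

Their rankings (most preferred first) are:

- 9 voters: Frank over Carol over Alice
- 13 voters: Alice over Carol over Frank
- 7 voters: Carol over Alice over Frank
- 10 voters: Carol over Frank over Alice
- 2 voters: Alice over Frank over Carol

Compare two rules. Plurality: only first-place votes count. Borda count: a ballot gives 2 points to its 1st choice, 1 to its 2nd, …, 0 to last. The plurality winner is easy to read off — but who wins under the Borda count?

Carol

Plurality first-place counts: Frank 9, Alice 15, Carol 17 → Carol.
Borda totals: Frank 30, Alice 37, Carol 56 → Carol.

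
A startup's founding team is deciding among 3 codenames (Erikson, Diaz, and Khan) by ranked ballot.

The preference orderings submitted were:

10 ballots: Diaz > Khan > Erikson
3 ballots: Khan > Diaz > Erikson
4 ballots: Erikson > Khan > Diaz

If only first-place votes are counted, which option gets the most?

Diaz

First-place vote totals:
  Erikson: 4
  Diaz: 10
  Khan: 3
Diaz has the most first-place votes.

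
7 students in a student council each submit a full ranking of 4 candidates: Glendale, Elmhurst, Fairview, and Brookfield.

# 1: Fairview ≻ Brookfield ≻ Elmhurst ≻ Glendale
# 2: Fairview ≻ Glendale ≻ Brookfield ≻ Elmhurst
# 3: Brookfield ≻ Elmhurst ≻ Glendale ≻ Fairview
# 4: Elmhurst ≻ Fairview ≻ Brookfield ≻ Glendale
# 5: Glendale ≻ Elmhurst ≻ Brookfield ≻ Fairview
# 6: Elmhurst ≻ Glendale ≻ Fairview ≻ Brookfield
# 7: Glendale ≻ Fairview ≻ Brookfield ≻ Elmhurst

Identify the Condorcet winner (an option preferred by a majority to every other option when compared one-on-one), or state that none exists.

No Condorcet winner

Head-to-head results (7 voters total):
Glendale vs Elmhurst: Elmhurst wins 4–3.
Glendale vs Fairview: Glendale wins 4–3.
Glendale vs Brookfield: Glendale wins 4–3.
Elmhurst vs Fairview: Elmhurst wins 4–3.
Elmhurst vs Brookfield: Brookfield wins 4–3.
Fairview vs Brookfield: Fairview wins 5–2.
No candidate beats all others: Glendale beats Brookfield beats Elmhurst beats Glendale, a majority cycle.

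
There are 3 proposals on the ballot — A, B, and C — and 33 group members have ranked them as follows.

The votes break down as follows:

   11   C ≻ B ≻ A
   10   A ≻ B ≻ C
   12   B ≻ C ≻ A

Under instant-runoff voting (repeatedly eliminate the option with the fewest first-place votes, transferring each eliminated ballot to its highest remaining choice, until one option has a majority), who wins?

Round 1: B 12, C 11, A 10. A has the fewest and is eliminated.
Round 2: B 22, C 11. B has a majority.

B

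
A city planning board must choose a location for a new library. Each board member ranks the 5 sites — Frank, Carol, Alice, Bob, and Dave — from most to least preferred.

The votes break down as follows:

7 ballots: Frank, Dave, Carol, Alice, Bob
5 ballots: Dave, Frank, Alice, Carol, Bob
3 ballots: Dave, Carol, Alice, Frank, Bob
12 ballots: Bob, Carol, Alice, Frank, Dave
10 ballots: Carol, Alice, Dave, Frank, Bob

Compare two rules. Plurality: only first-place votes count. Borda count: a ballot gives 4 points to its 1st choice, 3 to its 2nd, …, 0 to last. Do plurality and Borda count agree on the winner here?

Plurality first-place counts: Frank 7, Carol 10, Alice 0, Bob 12, Dave 8 → Bob.
Borda totals: Frank 68, Carol 104, Alice 77, Bob 48, Dave 73 → Carol.
The two rules disagree: plurality picks Bob, Borda picks Carol.

No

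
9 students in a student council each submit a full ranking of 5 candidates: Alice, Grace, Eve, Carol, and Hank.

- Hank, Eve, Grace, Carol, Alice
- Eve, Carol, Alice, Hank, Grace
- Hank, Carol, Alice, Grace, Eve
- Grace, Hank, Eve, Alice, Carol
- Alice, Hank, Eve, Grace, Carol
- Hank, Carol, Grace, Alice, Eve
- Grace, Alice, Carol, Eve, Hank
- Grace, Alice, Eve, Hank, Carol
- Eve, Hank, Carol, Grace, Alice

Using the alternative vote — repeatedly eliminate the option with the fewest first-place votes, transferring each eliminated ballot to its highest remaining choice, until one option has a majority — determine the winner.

Hank

Round 1: Grace 3, Hank 3, Eve 2, Alice 1, Carol 0. Carol has the fewest and is eliminated.
Round 2: Grace 3, Hank 3, Eve 2, Alice 1. Alice has the fewest and is eliminated.
Round 3: Hank 4, Grace 3, Eve 2. Eve has the fewest and is eliminated.
Round 4: Hank 6, Grace 3. Hank has a majority.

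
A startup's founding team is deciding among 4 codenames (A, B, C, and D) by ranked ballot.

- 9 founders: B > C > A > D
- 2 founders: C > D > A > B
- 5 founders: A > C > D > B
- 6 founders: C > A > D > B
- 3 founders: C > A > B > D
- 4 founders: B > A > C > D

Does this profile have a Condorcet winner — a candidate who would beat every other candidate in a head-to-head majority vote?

Yes

Head-to-head results (29 voters total):
A vs B: A wins 16–13.
A vs C: C wins 20–9.
A vs D: A wins 27–2.
B vs C: C wins 16–13.
B vs D: B wins 16–13.
C vs D: C wins 29–0.
C beats each rival — A (20–9), B (16–13), D (29–0) — so C is the Condorcet winner.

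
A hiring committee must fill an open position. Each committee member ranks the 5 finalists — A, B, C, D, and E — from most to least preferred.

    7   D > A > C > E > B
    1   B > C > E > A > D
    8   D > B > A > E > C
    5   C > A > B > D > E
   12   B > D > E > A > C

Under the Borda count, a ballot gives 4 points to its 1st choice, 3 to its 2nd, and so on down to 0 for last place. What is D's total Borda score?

101

Borda scores:
  A: 7·3 + 1 + 8·2 + 5·3 + 12·1 = 65
  B: 7·0 + 4 + 8·3 + 5·2 + 12·4 = 86
  C: 7·2 + 3 + 8·0 + 5·4 + 12·0 = 37
  D: 7·4 + 0 + 8·4 + 5·1 + 12·3 = 101
  E: 7·1 + 2 + 8·1 + 5·0 + 12·2 = 41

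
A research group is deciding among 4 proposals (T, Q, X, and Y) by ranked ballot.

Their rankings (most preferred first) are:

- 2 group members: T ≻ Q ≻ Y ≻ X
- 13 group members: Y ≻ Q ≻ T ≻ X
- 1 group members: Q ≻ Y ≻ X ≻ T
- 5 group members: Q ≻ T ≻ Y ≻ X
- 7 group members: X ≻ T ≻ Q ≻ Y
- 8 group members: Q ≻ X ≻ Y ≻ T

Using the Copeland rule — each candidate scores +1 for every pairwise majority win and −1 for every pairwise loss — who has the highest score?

Q

Pairwise results:
  T vs Q: Q wins 27–9.
  T vs X: T wins 20–16.
  T vs Y: Y wins 22–14.
  Q vs X: Q wins 29–7.
  Q vs Y: Q wins 23–13.
  X vs Y: Y wins 21–15.
Copeland scores (wins − losses):
  T: 1 − 2 = -1
  Q: 3 − 0 = 3
  X: 0 − 3 = -3
  Y: 2 − 1 = 1
Q has the best Copeland score.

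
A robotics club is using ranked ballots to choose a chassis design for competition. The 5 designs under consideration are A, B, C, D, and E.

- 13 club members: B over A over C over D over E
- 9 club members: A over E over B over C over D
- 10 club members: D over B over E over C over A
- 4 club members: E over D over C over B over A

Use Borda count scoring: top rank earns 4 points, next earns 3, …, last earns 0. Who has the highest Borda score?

B

Borda scores:
  A: 13·3 + 9·4 + 10·0 + 4·0 = 75
  B: 13·4 + 9·2 + 10·3 + 4·1 = 104
  C: 13·2 + 9·1 + 10·1 + 4·2 = 53
  D: 13·1 + 9·0 + 10·4 + 4·3 = 65
  E: 13·0 + 9·3 + 10·2 + 4·4 = 63
B has the highest total.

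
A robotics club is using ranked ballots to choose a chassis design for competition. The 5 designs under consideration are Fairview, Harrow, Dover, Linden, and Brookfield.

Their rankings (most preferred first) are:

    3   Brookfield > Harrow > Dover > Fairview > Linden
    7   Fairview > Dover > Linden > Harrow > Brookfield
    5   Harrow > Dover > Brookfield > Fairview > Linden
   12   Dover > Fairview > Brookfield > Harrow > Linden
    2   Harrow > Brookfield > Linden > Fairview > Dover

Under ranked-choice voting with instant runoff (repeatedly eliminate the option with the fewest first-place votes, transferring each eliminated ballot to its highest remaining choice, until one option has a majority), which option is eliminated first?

Linden

Round 1: Dover 12, Fairview 7, Harrow 7, Brookfield 3, Linden 0. Linden has the fewest and is eliminated.
Round 2: Dover 12, Fairview 7, Harrow 7, Brookfield 3. Brookfield has the fewest and is eliminated.
Round 3: Dover 12, Harrow 10, Fairview 7. Fairview has the fewest and is eliminated.
Round 4: Dover 19, Harrow 10. Dover has a majority.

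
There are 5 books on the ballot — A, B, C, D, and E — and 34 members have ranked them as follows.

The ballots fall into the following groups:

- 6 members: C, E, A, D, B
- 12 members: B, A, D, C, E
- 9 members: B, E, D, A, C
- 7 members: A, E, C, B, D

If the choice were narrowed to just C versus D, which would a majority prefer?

D

Ballots ranking C above D: 6+7 = 13.
Ballots ranking D above C: 12+9 = 21.
D wins the head-to-head, 21–13.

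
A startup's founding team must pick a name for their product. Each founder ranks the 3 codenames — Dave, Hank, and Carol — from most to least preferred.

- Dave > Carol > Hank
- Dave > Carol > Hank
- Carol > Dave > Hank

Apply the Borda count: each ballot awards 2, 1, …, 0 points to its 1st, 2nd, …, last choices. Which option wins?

Dave

Borda scores:
  Dave: 2 + 2 + 1 = 5
  Hank: 0 + 0 + 0 = 0
  Carol: 1 + 1 + 2 = 4
Dave has the highest total.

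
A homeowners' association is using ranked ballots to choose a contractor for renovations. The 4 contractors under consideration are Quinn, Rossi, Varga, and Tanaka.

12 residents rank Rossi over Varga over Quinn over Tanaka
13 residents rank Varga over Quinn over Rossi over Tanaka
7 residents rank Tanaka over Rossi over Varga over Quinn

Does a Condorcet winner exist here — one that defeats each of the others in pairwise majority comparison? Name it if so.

Head-to-head results (32 voters total):
Quinn vs Rossi: Rossi wins 19–13.
Quinn vs Varga: Varga wins 32–0.
Quinn vs Tanaka: Quinn wins 25–7.
Rossi vs Varga: Rossi wins 19–13.
Rossi vs Tanaka: Rossi wins 25–7.
Varga vs Tanaka: Varga wins 25–7.
Rossi beats each rival — Quinn (19–13), Varga (19–13), Tanaka (25–7) — so Rossi is the Condorcet winner.

Rossi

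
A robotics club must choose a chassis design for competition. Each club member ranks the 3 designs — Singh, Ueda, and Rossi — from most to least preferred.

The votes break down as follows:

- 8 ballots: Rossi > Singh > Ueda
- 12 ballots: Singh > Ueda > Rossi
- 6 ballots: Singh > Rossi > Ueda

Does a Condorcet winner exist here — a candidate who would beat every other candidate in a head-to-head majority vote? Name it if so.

Head-to-head results (26 voters total):
Singh vs Ueda: Singh wins 26–0.
Singh vs Rossi: Singh wins 18–8.
Ueda vs Rossi: Rossi wins 14–12.
Singh beats each rival — Ueda (26–0), Rossi (18–8) — so Singh is the Condorcet winner.

Singh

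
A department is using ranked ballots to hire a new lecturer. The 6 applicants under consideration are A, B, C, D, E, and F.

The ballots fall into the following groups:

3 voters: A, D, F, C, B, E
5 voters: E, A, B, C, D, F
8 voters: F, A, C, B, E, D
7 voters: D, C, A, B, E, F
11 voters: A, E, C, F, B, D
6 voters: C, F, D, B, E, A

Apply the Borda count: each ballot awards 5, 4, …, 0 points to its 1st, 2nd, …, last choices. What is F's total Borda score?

95

Borda scores:
  A: 3·5 + 5·4 + 8·4 + 7·3 + 11·5 + 6·0 = 143
  B: 3·1 + 5·3 + 8·2 + 7·2 + 11·1 + 6·2 = 71
  C: 3·2 + 5·2 + 8·3 + 7·4 + 11·3 + 6·5 = 131
  D: 3·4 + 5·1 + 8·0 + 7·5 + 11·0 + 6·3 = 70
  E: 3·0 + 5·5 + 8·1 + 7·1 + 11·4 + 6·1 = 90
  F: 3·3 + 5·0 + 8·5 + 7·0 + 11·2 + 6·4 = 95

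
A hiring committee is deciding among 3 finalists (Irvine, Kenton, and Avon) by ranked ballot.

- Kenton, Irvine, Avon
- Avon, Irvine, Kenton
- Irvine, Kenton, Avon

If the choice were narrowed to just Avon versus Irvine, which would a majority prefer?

Ballots ranking Avon above Irvine: 1.
Ballots ranking Irvine above Avon: 2.
Irvine wins the head-to-head, 2–1.

Irvine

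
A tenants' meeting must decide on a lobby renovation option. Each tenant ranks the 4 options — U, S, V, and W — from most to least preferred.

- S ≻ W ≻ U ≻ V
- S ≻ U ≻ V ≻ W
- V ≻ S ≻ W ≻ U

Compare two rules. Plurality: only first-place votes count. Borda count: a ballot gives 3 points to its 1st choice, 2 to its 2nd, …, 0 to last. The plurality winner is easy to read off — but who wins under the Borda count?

S

Plurality first-place counts: U 0, S 2, V 1, W 0 → S.
Borda totals: U 3, S 8, V 4, W 3 → S.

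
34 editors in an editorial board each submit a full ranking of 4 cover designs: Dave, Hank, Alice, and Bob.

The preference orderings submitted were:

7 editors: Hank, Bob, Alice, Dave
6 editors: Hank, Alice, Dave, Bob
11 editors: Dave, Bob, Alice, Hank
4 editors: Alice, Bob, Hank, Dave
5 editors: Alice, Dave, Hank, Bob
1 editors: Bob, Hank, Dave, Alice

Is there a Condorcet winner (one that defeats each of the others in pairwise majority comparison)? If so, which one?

Head-to-head results (34 voters total):
Dave vs Hank: Hank wins 18–16.
Dave vs Alice: Alice wins 22–12.
Dave vs Bob: Dave wins 22–12.
Hank vs Alice: Alice wins 20–14.
Hank vs Bob: Hank wins 18–16.
Alice vs Bob: Bob wins 19–15.
No candidate beats all others: Dave beats Bob beats Alice beats Dave, a majority cycle.

There is no Condorcet winner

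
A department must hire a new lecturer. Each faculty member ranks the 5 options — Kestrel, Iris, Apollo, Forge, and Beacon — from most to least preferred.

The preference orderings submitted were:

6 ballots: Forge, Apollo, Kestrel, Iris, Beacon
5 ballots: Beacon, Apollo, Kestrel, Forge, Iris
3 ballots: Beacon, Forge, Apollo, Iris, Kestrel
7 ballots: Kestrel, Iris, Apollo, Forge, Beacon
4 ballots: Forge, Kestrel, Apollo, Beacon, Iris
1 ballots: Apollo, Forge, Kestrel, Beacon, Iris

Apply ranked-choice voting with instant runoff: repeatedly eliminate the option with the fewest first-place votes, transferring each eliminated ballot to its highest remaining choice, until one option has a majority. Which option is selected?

Round 1: Forge 10, Beacon 8, Kestrel 7, Apollo 1, Iris 0. Iris has the fewest and is eliminated.
Round 2: Forge 10, Beacon 8, Kestrel 7, Apollo 1. Apollo has the fewest and is eliminated.
Round 3: Forge 11, Beacon 8, Kestrel 7. Kestrel has the fewest and is eliminated.
Round 4: Forge 18, Beacon 8. Forge has a majority.

Forge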